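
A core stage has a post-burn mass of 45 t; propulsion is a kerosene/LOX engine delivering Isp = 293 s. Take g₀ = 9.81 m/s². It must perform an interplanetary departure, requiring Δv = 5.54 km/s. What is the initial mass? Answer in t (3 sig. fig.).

v_e = Isp · g₀ = 293 × 9.81 = 2874.3 m/s.
From the ideal rocket equation, m₀/m_f = exp(Δv / v_e) = exp(5540 / 2874.3) = exp(1.9274) = 6.8717.
m₀ = m_f × 6.8717 = 45 × 6.8717 = 309.227 t.

initial mass ≈ 309 t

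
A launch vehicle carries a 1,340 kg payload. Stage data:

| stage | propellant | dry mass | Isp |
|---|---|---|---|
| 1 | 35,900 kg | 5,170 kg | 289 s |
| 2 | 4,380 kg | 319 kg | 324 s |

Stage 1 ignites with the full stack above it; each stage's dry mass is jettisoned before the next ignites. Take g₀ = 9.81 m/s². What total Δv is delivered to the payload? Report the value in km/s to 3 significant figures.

Ignition mass of stage 1 = 35,900+5,170 + 4,380+319 + 1,340 = 47,109 kg.
Stage 1: m₀ = 47,109 kg, m_f = 47,109 − 35,900 = 11,209 kg; Δv = 289×9.81×ln(4.203) = 2835.1×1.4357 ≈ 4070 m/s.
Stage 2: m₀ = 6,039 kg, m_f = 6,039 − 4,380 = 1,659 kg; Δv = 324×9.81×ln(3.64) = 3178.4×1.2920 ≈ 4107 m/s.
Total Δv = 4070 + 4107 = 8177 m/s.

Δv ≈ 8.18 km/s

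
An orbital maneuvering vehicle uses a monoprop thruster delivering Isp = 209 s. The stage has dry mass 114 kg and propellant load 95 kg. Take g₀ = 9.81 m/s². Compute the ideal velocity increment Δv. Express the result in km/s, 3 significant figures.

v_e = Isp · g₀ = 209 × 9.81 = 2050.3 m/s.
m₀ = m_dry + m_prop = 114 + 95 = 209 kg.
Δv = v_e · ln(m₀/m_f) = 2050.3 × ln(1.833) = 2050.3 × 0.6061 ≈ 1242.8 m/s.

Δv ≈ 1.24 km/s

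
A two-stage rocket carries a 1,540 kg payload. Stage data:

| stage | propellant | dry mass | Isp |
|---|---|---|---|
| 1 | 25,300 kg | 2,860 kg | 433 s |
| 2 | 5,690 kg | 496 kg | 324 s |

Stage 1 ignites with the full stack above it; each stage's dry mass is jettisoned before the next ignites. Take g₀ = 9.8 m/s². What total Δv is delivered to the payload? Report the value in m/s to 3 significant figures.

Δv ≈ 9410 m/s

Ignition mass of stage 1 = 25,300+2,860 + 5,690+496 + 1,540 = 35,886 kg.
Stage 1: m₀ = 35,886 kg, m_f = 35,886 − 25,300 = 10,586 kg; Δv = 433×9.8×ln(3.39) = 4243.4×1.2208 ≈ 5180 m/s.
Stage 2: m₀ = 7,726 kg, m_f = 7,726 − 5,690 = 2,036 kg; Δv = 324×9.8×ln(3.795) = 3175.2×1.3336 ≈ 4234 m/s.
Total Δv = 5180 + 4234 = 9414 m/s.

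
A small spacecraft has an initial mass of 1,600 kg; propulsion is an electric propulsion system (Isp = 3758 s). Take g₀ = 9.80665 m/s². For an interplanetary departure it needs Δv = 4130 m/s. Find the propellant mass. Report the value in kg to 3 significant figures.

v_e = Isp · g₀ = 3758 × 9.80665 = 36853.4 m/s.
By the Tsiolkovsky rocket equation, m₀/m_f = exp(Δv / v_e) = exp(4130 / 36853.4) = exp(0.1121) = 1.1186.
m_f = 1,600 / 1.1186 = 1,430.36 kg, so propellant = m₀ − m_f = 1,600 − 1,430.36 = 169.64 kg.

propellant mass ≈ 170 kg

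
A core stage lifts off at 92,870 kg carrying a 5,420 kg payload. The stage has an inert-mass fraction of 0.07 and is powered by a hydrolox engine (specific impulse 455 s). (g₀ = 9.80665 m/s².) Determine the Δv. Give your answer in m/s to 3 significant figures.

Stage wet mass = m₀ − payload = 92,870 − 5,420 = 87,450 kg.
Stage dry mass = ε × stage wet mass = 0.07 × 87,450 = 6,121.5 kg.
Burnout mass m_f = stage dry + payload = 6,121.5 + 5,420 = 11,541.5 kg.
v_e = Isp · g₀ = 455 × 9.80665 = 4462.0 m/s.
Δv = v_e · ln(92,870/11,541.5) = 4462.0 × ln(8.047) = 4462.0 × 2.0853 ≈ 9304 m/s.

Δv ≈ 9300 m/s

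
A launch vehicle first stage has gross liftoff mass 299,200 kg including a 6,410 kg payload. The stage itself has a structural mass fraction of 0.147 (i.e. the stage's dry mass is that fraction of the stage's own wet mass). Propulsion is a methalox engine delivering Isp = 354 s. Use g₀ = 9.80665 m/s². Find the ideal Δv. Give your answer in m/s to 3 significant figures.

Stage wet mass = m₀ − payload = 299,200 − 6,410 = 292,790 kg.
Stage dry mass = ε × stage wet mass = 0.147 × 292,790 = 43,040.1 kg.
Burnout mass m_f = stage dry + payload = 43,040.1 + 6,410 = 49,450.1 kg.
v_e = Isp · g₀ = 354 × 9.80665 = 3471.6 m/s.
Using Δv = v_e ln(m₀/m_f): Δv = v_e · ln(299,200/49,450.1) = 3471.6 × ln(6.051) = 3471.6 × 1.8001 ≈ 6249 m/s.

Δv ≈ 6250 m/s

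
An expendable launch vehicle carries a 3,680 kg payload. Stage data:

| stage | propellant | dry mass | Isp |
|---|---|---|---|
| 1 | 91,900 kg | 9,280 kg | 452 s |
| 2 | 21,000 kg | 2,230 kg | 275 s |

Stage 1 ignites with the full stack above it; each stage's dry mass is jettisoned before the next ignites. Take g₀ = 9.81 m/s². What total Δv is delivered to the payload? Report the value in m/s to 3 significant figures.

Δv ≈ 9690 m/s

Ignition mass of stage 1 = 91,900+9,280 + 21,000+2,230 + 3,680 = 128,090 kg.
Stage 1: m₀ = 128,090 kg, m_f = 128,090 − 91,900 = 36,190 kg; Δv = 452×9.81×ln(3.539) = 4434.1×1.2640 ≈ 5605 m/s.
Stage 2: m₀ = 26,910 kg, m_f = 26,910 − 21,000 = 5,910 kg; Δv = 275×9.81×ln(4.553) = 2697.8×1.5159 ≈ 4089 m/s.
Total Δv = 5605 + 4089 = 9694 m/s.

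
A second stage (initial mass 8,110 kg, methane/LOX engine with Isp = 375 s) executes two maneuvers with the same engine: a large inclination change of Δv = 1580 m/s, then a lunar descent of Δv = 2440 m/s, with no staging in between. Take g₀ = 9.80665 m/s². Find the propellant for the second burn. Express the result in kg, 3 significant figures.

v_e = Isp · g₀ = 375 × 9.80665 = 3677.5 m/s.
After the first burn: m = 8110 × exp(−1580/3677.5) = 8110 × 0.65074 = 5,277.5 kg.
After the second burn: m = 5,277.5 × exp(−2440/3677.5) = 5,277.5 × 0.51505 = 2,718.18 kg.
Second-burn propellant = 5,277.5 − 2,718.18 = 2,559.32 kg.

propellant for the second burn ≈ 2560 kg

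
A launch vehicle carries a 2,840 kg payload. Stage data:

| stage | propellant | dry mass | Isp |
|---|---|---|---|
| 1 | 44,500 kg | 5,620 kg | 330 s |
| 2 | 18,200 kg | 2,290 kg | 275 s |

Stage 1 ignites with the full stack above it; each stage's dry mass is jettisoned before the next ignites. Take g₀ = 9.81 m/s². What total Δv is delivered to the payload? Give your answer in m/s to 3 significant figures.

Δv ≈ 7100 m/s

Ignition mass of stage 1 = 44,500+5,620 + 18,200+2,290 + 2,840 = 73,450 kg.
Stage 1: m₀ = 73,450 kg, m_f = 73,450 − 44,500 = 28,950 kg; Δv = 330×9.81×ln(2.537) = 3237.3×0.9310 ≈ 3014 m/s.
Stage 2: m₀ = 23,330 kg, m_f = 23,330 − 18,200 = 5,130 kg; Δv = 275×9.81×ln(4.548) = 2697.8×1.5146 ≈ 4086 m/s.
Total Δv = 3014 + 4086 = 7100 m/s.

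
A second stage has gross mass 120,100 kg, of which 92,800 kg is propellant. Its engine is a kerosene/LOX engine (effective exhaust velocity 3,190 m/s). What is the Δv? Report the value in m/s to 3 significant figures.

Δv ≈ 4730 m/s

m_f = m₀ − m_prop = 120,100 − 92,800 = 27,300 kg.
By the Tsiolkovsky rocket equation, Δv = v_e · ln(m₀/m_f) = 3190.0 × ln(4.399) = 3190.0 × 1.4814 ≈ 4725.8 m/s.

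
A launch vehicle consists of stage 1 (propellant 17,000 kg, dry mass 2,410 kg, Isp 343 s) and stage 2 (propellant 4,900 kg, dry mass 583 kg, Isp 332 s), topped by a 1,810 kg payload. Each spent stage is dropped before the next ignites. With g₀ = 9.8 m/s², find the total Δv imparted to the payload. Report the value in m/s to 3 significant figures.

Ignition mass of stage 1 = 17,000+2,410 + 4,900+583 + 1,810 = 26,703 kg.
Stage 1: m₀ = 26,703 kg, m_f = 26,703 − 17,000 = 9,703 kg; Δv = 343×9.8×ln(2.752) = 3361.4×1.0123 ≈ 3403 m/s.
Stage 2: m₀ = 7,293 kg, m_f = 7,293 − 4,900 = 2,393 kg; Δv = 332×9.8×ln(3.048) = 3253.6×1.1144 ≈ 3626 m/s.
Total Δv = 3403 + 3626 = 7029 m/s.

Δv ≈ 7030 m/s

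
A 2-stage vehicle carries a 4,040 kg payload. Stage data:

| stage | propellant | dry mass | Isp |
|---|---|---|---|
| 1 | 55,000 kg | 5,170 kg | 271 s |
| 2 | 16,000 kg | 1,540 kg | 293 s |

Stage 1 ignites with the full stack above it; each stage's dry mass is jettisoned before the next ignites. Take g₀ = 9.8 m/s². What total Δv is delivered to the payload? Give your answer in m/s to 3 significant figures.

Δv ≈ 6850 m/s

Ignition mass of stage 1 = 55,000+5,170 + 16,000+1,540 + 4,040 = 81,750 kg.
Stage 1: m₀ = 81,750 kg, m_f = 81,750 − 55,000 = 26,750 kg; Δv = 271×9.8×ln(3.056) = 2655.8×1.1171 ≈ 2967 m/s.
Stage 2: m₀ = 21,580 kg, m_f = 21,580 − 16,000 = 5,580 kg; Δv = 293×9.8×ln(3.867) = 2871.4×1.3526 ≈ 3884 m/s.
Total Δv = 2967 + 3884 = 6851 m/s.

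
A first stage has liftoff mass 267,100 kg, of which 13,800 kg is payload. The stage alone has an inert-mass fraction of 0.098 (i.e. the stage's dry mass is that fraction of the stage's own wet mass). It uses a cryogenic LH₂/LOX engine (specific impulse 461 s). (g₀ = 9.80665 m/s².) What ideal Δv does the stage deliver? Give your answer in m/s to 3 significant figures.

Stage wet mass = m₀ − payload = 267,100 − 13,800 = 253,300 kg.
Stage dry mass = ε × stage wet mass = 0.098 × 253,300 = 24,823.4 kg.
Burnout mass m_f = stage dry + payload = 24,823.4 + 13,800 = 38,623.4 kg.
v_e = Isp · g₀ = 461 × 9.80665 = 4520.9 m/s.
Δv = v_e · ln(267,100/38,623.4) = 4520.9 × ln(6.915) = 4520.9 × 1.9338 ≈ 8742 m/s.

Δv ≈ 8740 m/s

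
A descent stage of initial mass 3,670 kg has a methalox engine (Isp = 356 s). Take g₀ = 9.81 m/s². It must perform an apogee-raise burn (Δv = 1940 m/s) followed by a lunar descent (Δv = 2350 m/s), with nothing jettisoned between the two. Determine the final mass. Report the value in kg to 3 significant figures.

v_e = Isp · g₀ = 356 × 9.81 = 3492.4 m/s.
After the first burn: m = 3670 × exp(−1940/3492.4) = 3670 × 0.57379 = 2,105.81 kg.
After the second burn: m = 2,105.81 × exp(−2350/3492.4) = 2,105.81 × 0.51023 = 1,074.45 kg.

final mass ≈ 1070 kg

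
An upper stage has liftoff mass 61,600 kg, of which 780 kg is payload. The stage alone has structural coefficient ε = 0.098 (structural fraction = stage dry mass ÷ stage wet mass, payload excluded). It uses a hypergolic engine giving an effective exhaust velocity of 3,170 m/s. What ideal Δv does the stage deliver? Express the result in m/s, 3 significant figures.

Δv ≈ 7010 m/s

Stage wet mass = m₀ − payload = 61,600 − 780 = 60,820 kg.
Stage dry mass = ε × stage wet mass = 0.098 × 60,820 = 5,960.36 kg.
Burnout mass m_f = stage dry + payload = 5,960.36 + 780 = 6,740.36 kg.
Using Δv = v_e ln(m₀/m_f): Δv = v_e · ln(61,600/6,740.36) = 3170.0 × ln(9.139) = 3170.0 × 2.2125 ≈ 7014 m/s.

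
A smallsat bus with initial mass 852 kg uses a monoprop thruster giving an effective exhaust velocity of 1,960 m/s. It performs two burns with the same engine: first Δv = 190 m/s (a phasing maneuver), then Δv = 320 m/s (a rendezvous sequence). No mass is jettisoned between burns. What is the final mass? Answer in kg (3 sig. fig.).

After the first burn: m = 852 × exp(−190/1960.0) = 852 × 0.90761 = 773.284 kg.
After the second burn: m = 773.284 × exp(−320/1960.0) = 773.284 × 0.84937 = 656.804 kg.

final mass ≈ 657 kg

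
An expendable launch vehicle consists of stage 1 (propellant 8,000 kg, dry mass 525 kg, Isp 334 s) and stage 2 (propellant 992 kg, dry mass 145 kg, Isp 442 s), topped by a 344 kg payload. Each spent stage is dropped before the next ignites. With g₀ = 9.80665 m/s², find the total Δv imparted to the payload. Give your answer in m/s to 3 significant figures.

Ignition mass of stage 1 = 8,000+525 + 992+145 + 344 = 10,006 kg.
Stage 1: m₀ = 10,006 kg, m_f = 10,006 − 8,000 = 2,006 kg; Δv = 334×9.80665×ln(4.988) = 3275.4×1.6070 ≈ 5264 m/s.
Stage 2: m₀ = 1,481 kg, m_f = 1,481 − 992 = 489 kg; Δv = 442×9.80665×ln(3.029) = 4334.5×1.1081 ≈ 4803 m/s.
Total Δv = 5264 + 4803 = 10067 m/s.

Δv ≈ 10100 m/s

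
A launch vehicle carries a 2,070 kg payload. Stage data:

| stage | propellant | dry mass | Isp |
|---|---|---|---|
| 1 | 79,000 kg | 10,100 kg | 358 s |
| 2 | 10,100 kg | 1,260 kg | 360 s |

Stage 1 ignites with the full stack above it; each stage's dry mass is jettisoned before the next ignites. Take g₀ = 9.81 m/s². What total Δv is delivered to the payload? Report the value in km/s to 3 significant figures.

Ignition mass of stage 1 = 79,000+10,100 + 10,100+1,260 + 2,070 = 102,530 kg.
Stage 1: m₀ = 102,530 kg, m_f = 102,530 − 79,000 = 23,530 kg; Δv = 358×9.81×ln(4.357) = 3512.0×1.4719 ≈ 5169 m/s.
Stage 2: m₀ = 13,430 kg, m_f = 13,430 − 10,100 = 3,330 kg; Δv = 360×9.81×ln(4.033) = 3531.6×1.3945 ≈ 4925 m/s.
Total Δv = 5169 + 4925 = 10094 m/s.

Δv ≈ 10.1 km/s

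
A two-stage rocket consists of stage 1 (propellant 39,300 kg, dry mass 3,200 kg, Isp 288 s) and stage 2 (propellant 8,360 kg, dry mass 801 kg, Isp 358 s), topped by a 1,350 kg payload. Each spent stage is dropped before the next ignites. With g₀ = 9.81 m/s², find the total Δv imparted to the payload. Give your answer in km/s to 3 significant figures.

Ignition mass of stage 1 = 39,300+3,200 + 8,360+801 + 1,350 = 53,011 kg.
Stage 1: m₀ = 53,011 kg, m_f = 53,011 − 39,300 = 13,711 kg; Δv = 288×9.81×ln(3.866) = 2825.3×1.3523 ≈ 3821 m/s.
Stage 2: m₀ = 10,511 kg, m_f = 10,511 − 8,360 = 2,151 kg; Δv = 358×9.81×ln(4.887) = 3512.0×1.5865 ≈ 5572 m/s.
Total Δv = 3821 + 5572 = 9393 m/s.

Δv ≈ 9.39 km/s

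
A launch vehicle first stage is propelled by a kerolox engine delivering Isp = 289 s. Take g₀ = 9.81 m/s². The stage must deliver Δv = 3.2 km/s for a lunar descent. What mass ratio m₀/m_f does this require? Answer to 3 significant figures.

mass ratio ≈ 3.09

v_e = Isp · g₀ = 289 × 9.81 = 2835.1 m/s.
m₀/m_f = exp(Δv / v_e) = exp(3200 / 2835.1) = exp(1.1287) = 3.0917.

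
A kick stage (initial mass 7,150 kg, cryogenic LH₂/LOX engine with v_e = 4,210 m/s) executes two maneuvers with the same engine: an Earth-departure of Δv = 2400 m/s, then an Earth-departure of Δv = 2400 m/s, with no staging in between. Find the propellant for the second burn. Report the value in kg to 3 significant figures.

propellant for the second burn ≈ 1760 kg

After the first burn: m = 7150 × exp(−2400/4210.0) = 7150 × 0.56549 = 4,043.25 kg.
After the second burn: m = 4,043.25 × exp(−2400/4210.0) = 4,043.25 × 0.56549 = 2,286.42 kg.
Second-burn propellant = 4,043.25 − 2,286.42 = 1,756.83 kg.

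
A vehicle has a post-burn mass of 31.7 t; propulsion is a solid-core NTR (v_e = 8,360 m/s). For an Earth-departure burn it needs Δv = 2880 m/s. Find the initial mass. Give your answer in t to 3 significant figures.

initial mass ≈ 44.7 t

From the ideal rocket equation, m₀/m_f = exp(Δv / v_e) = exp(2880 / 8360.0) = exp(0.3445) = 1.4113.
m₀ = m_f × 1.4113 = 31.7 × 1.4113 = 44.7382 t.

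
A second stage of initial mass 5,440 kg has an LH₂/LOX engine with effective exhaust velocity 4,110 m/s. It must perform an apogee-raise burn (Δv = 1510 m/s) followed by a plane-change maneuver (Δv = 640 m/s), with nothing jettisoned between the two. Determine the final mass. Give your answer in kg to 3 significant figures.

final mass ≈ 3220 kg

After the first burn: m = 5440 × exp(−1510/4110.0) = 5440 × 0.69253 = 3,767.36 kg.
After the second burn: m = 3,767.36 × exp(−640/4110.0) = 3,767.36 × 0.85580 = 3,224.11 kg.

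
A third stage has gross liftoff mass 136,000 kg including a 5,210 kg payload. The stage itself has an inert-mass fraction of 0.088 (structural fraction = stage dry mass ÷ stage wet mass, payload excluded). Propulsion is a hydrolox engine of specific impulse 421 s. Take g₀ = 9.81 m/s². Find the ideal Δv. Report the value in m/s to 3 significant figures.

Stage wet mass = m₀ − payload = 136,000 − 5,210 = 130,790 kg.
Stage dry mass = ε × stage wet mass = 0.088 × 130,790 = 11,509.5 kg.
Burnout mass m_f = stage dry + payload = 11,509.5 + 5,210 = 16,719.5 kg.
v_e = Isp · g₀ = 421 × 9.81 = 4130.0 m/s.
Δv = v_e · ln(136,000/16,719.5) = 4130.0 × ln(8.134) = 4130.0 × 2.0961 ≈ 8657 m/s.

Δv ≈ 8660 m/s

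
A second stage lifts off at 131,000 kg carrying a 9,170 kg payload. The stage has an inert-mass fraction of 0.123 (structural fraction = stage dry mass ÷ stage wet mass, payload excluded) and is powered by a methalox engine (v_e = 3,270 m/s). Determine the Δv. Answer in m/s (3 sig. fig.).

Stage wet mass = m₀ − payload = 131,000 − 9,170 = 121,830 kg.
Stage dry mass = ε × stage wet mass = 0.123 × 121,830 = 14,985.1 kg.
Burnout mass m_f = stage dry + payload = 14,985.1 + 9,170 = 24,155.1 kg.
By the Tsiolkovsky rocket equation, Δv = v_e · ln(131,000/24,155.1) = 3270.0 × ln(5.423) = 3270.0 × 1.6907 ≈ 5529 m/s.

Δv ≈ 5530 m/s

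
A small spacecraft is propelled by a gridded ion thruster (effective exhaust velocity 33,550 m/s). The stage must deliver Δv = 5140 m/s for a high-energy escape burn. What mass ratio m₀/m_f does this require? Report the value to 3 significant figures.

mass ratio ≈ 1.17

m₀/m_f = exp(Δv / v_e) = exp(5140 / 33550.0) = exp(0.1532) = 1.1656.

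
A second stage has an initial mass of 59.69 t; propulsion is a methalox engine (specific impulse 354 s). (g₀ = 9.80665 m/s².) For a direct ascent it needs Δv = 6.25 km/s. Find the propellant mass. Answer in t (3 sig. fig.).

propellant mass ≈ 49.8 t

v_e = Isp · g₀ = 354 × 9.80665 = 3471.6 m/s.
Rocket equation: m₀/m_f = exp(Δv / v_e) = exp(6250 / 3471.6) = exp(1.8003) = 6.0517.
m_f = 59.69 / 6.0517 = 9.86334 t, so propellant = m₀ − m_f = 59.69 − 9.86334 = 49.82666 t.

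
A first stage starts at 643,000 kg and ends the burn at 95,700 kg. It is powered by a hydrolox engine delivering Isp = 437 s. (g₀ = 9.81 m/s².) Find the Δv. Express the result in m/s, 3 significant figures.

Δv ≈ 8170 m/s

v_e = Isp · g₀ = 437 × 9.81 = 4287.0 m/s.
Δv = v_e · ln(m₀/m_f) = 4287.0 × ln(6.719) = 4287.0 × 1.9049 ≈ 8166.4 m/s.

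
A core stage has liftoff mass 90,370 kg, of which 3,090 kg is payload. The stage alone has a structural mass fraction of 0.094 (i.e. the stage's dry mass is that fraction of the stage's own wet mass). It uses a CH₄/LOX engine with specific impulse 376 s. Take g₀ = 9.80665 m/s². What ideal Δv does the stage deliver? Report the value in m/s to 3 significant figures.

Stage wet mass = m₀ − payload = 90,370 − 3,090 = 87,280 kg.
Stage dry mass = ε × stage wet mass = 0.094 × 87,280 = 8,204.32 kg.
Burnout mass m_f = stage dry + payload = 8,204.32 + 3,090 = 11,294.32 kg.
v_e = Isp · g₀ = 376 × 9.80665 = 3687.3 m/s.
Using Δv = v_e ln(m₀/m_f): Δv = v_e · ln(90,370/11,294.32) = 3687.3 × ln(8.001) = 3687.3 × 2.0796 ≈ 7668 m/s.

Δv ≈ 7670 m/s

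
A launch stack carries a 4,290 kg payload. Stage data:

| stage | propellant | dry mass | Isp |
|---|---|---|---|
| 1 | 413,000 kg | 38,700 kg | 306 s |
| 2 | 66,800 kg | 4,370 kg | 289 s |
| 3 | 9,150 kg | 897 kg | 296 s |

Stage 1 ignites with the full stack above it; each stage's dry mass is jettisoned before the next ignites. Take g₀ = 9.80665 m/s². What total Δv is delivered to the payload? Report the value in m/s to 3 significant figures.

Δv ≈ 11700 m/s

Ignition mass of stage 1 = 413,000+38,700 + 66,800+4,370 + 9,150+897 + 4,290 = 537,207 kg.
Stage 1: m₀ = 537,207 kg, m_f = 537,207 − 413,000 = 124,207 kg; Δv = 306×9.80665×ln(4.325) = 3000.8×1.4644 ≈ 4395 m/s.
Stage 2: m₀ = 85,507 kg, m_f = 85,507 − 66,800 = 18,707 kg; Δv = 289×9.80665×ln(4.571) = 2834.1×1.5197 ≈ 4307 m/s.
Stage 3: m₀ = 14,337 kg, m_f = 14,337 − 9,150 = 5,187 kg; Δv = 296×9.80665×ln(2.764) = 2902.8×1.0167 ≈ 2951 m/s.
Total Δv = 4395 + 4307 + 2951 = 11653 m/s.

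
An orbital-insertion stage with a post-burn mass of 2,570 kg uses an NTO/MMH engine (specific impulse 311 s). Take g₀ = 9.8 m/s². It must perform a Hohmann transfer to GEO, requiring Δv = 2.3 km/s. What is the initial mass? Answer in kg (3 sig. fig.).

initial mass ≈ 5470 kg

v_e = Isp · g₀ = 311 × 9.8 = 3047.8 m/s.
From the ideal rocket equation, m₀/m_f = exp(Δv / v_e) = exp(2300 / 3047.8) = exp(0.7546) = 2.1269.
m₀ = m_f × 2.1269 = 2,570 × 2.1269 = 5,466.13 kg.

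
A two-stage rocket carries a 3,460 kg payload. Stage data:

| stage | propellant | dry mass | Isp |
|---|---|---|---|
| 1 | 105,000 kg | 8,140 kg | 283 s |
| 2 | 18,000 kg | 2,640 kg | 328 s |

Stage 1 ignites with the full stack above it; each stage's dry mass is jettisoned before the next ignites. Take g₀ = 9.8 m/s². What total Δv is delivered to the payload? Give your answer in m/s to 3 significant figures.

Ignition mass of stage 1 = 105,000+8,140 + 18,000+2,640 + 3,460 = 137,240 kg.
Stage 1: m₀ = 137,240 kg, m_f = 137,240 − 105,000 = 32,240 kg; Δv = 283×9.8×ln(4.257) = 2773.4×1.4485 ≈ 4017 m/s.
Stage 2: m₀ = 24,100 kg, m_f = 24,100 − 18,000 = 6,100 kg; Δv = 328×9.8×ln(3.951) = 3214.4×1.3739 ≈ 4416 m/s.
Total Δv = 4017 + 4416 = 8433 m/s.

Δv ≈ 8430 m/s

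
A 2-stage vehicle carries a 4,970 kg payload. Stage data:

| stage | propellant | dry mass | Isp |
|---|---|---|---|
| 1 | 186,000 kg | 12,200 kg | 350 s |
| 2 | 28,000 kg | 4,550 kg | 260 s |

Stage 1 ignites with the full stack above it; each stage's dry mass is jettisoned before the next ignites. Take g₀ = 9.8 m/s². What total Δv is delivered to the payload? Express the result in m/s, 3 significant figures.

Ignition mass of stage 1 = 186,000+12,200 + 28,000+4,550 + 4,970 = 235,720 kg.
Stage 1: m₀ = 235,720 kg, m_f = 235,720 − 186,000 = 49,720 kg; Δv = 350×9.8×ln(4.741) = 3430.0×1.5562 ≈ 5338 m/s.
Stage 2: m₀ = 37,520 kg, m_f = 37,520 − 28,000 = 9,520 kg; Δv = 260×9.8×ln(3.941) = 2548.0×1.3715 ≈ 3495 m/s.
Total Δv = 5338 + 3495 = 8833 m/s.

Δv ≈ 8830 m/s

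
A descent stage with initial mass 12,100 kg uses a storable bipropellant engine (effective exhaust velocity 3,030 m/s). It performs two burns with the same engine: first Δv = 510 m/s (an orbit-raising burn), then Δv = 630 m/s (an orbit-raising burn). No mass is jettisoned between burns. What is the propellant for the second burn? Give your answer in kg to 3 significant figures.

After the first burn: m = 12100 × exp(−510/3030.0) = 12100 × 0.84509 = 10,225.6 kg.
After the second burn: m = 10,225.6 × exp(−630/3030.0) = 10,225.6 × 0.81227 = 8,305.95 kg.
Second-burn propellant = 10,225.6 − 8,305.95 = 1,919.65 kg.

propellant for the second burn ≈ 1920 kg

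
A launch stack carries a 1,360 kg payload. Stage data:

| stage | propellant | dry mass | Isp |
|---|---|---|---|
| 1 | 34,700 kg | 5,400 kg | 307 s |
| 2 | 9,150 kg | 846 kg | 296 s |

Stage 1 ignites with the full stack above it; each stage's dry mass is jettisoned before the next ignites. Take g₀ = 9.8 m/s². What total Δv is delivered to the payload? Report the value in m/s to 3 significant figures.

Δv ≈ 8130 m/s

Ignition mass of stage 1 = 34,700+5,400 + 9,150+846 + 1,360 = 51,456 kg.
Stage 1: m₀ = 51,456 kg, m_f = 51,456 − 34,700 = 16,756 kg; Δv = 307×9.8×ln(3.071) = 3008.6×1.1220 ≈ 3376 m/s.
Stage 2: m₀ = 11,356 kg, m_f = 11,356 − 9,150 = 2,206 kg; Δv = 296×9.8×ln(5.148) = 2900.8×1.6386 ≈ 4753 m/s.
Total Δv = 3376 + 4753 = 8129 m/s.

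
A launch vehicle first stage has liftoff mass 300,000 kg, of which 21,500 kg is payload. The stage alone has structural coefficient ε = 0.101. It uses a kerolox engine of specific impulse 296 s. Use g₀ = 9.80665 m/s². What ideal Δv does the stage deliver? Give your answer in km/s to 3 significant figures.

Stage wet mass = m₀ − payload = 300,000 − 21,500 = 278,500 kg.
Stage dry mass = ε × stage wet mass = 0.101 × 278,500 = 28,128.5 kg.
Burnout mass m_f = stage dry + payload = 28,128.5 + 21,500 = 49,628.5 kg.
v_e = Isp · g₀ = 296 × 9.80665 = 2902.8 m/s.
Using Δv = v_e ln(m₀/m_f): Δv = v_e · ln(300,000/49,628.5) = 2902.8 × ln(6.045) = 2902.8 × 1.7992 ≈ 5223 m/s.

Δv ≈ 5.22 km/s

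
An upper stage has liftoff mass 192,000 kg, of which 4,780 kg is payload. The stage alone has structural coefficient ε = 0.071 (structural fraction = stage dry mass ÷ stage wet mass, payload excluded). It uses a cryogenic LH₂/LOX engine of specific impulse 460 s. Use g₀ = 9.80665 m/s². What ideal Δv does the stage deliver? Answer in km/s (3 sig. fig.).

Δv ≈ 10.7 km/s

Stage wet mass = m₀ − payload = 192,000 − 4,780 = 187,220 kg.
Stage dry mass = ε × stage wet mass = 0.071 × 187,220 = 13,292.6 kg.
Burnout mass m_f = stage dry + payload = 13,292.6 + 4,780 = 18,072.6 kg.
v_e = Isp · g₀ = 460 × 9.80665 = 4511.1 m/s.
By the Tsiolkovsky rocket equation, Δv = v_e · ln(192,000/18,072.6) = 4511.1 × ln(10.62) = 4511.1 × 2.3631 ≈ 10660 m/s.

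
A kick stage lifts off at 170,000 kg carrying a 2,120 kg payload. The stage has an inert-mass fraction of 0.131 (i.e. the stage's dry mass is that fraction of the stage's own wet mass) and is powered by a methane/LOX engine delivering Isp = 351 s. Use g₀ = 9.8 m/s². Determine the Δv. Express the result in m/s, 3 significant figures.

Δv ≈ 6720 m/s

Stage wet mass = m₀ − payload = 170,000 − 2,120 = 167,880 kg.
Stage dry mass = ε × stage wet mass = 0.131 × 167,880 = 21,992.3 kg.
Burnout mass m_f = stage dry + payload = 21,992.3 + 2,120 = 24,112.3 kg.
v_e = Isp · g₀ = 351 × 9.8 = 3439.8 m/s.
Δv = v_e · ln(170,000/24,112.3) = 3439.8 × ln(7.05) = 3439.8 × 1.9531 ≈ 6718 m/s.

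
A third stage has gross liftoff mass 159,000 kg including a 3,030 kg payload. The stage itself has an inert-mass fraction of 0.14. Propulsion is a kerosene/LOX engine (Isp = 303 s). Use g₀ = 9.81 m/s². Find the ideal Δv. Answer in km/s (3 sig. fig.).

Δv ≈ 5.52 km/s

Stage wet mass = m₀ − payload = 159,000 − 3,030 = 155,970 kg.
Stage dry mass = ε × stage wet mass = 0.14 × 155,970 = 21,835.8 kg.
Burnout mass m_f = stage dry + payload = 21,835.8 + 3,030 = 24,865.8 kg.
v_e = Isp · g₀ = 303 × 9.81 = 2972.4 m/s.
Δv = v_e · ln(159,000/24,865.8) = 2972.4 × ln(6.394) = 2972.4 × 1.8554 ≈ 5515 m/s.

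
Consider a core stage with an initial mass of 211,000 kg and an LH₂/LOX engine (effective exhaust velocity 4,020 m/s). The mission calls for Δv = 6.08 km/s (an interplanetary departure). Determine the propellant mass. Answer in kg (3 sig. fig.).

From the ideal rocket equation, m₀/m_f = exp(Δv / v_e) = exp(6080 / 4020.0) = exp(1.5124) = 4.5378.
m_f = 211,000 / 4.5378 = 46,498.3 kg, so propellant = m₀ − m_f = 211,000 − 46,498.3 = 164,501.7 kg.

propellant mass ≈ 165000 kg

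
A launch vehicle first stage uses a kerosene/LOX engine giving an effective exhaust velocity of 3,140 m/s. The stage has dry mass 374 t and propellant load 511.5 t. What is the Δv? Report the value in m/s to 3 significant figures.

m₀ = m_dry + m_prop = 374 + 511.5 = 885.5 t.
From the ideal rocket equation, Δv = v_e · ln(m₀/m_f) = 3140.0 × ln(2.368) = 3140.0 × 0.8619 ≈ 2706.4 m/s.

Δv ≈ 2710 m/s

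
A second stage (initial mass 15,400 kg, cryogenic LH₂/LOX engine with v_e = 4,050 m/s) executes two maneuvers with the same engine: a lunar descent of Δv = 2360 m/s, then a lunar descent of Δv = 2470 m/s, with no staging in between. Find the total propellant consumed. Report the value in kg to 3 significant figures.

total propellant consumed ≈ 10700 kg

After the first burn: m = 15400 × exp(−2360/4050.0) = 15400 × 0.55838 = 8,599.05 kg.
After the second burn: m = 8,599.05 × exp(−2470/4050.0) = 8,599.05 × 0.54342 = 4,672.9 kg.
Total propellant = m₀ − m_final = 15400 − 4,672.9 = 10,727.1 kg.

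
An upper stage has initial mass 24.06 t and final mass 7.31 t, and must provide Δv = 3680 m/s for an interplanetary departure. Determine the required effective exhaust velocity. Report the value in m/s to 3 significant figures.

v_e ≈ 3090 m/s

ln(m₀/m_f) = ln(24060/7310) = ln(3.291) = 1.1913.
v_e = Δv / ln(m₀/m_f) = 3680 / 1.1913 = 3089.0 m/s.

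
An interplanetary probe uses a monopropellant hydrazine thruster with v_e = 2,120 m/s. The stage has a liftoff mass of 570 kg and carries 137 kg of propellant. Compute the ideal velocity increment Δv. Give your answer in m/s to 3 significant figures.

m_f = m₀ − m_prop = 570 − 137 = 433 kg.
Δv = v_e · ln(m₀/m_f) = 2120.0 × ln(1.316) = 2120.0 × 0.2749 ≈ 582.8 m/s.

Δv ≈ 583 m/s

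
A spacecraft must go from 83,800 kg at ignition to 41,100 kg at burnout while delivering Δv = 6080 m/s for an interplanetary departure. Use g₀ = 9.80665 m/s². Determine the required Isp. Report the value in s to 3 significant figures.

Isp ≈ 870 s

ln(m₀/m_f) = ln(83800/41100) = ln(2.039) = 0.7124.
Rocket equation: v_e = Δv / ln(m₀/m_f) = 6080 / 0.7124 = 8534.2 m/s.
Isp = v_e / g₀ = 8534.2 / 9.80665 = 870.2 s.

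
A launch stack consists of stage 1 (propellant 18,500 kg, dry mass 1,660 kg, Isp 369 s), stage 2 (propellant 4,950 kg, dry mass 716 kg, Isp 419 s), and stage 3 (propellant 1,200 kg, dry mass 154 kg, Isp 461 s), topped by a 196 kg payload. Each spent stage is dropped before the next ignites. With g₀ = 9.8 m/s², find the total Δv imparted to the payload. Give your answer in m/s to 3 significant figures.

Ignition mass of stage 1 = 18,500+1,660 + 4,950+716 + 1,200+154 + 196 = 27,376 kg.
Stage 1: m₀ = 27,376 kg, m_f = 27,376 − 18,500 = 8,876 kg; Δv = 369×9.8×ln(3.084) = 3616.2×1.1263 ≈ 4073 m/s.
Stage 2: m₀ = 7,216 kg, m_f = 7,216 − 4,950 = 2,266 kg; Δv = 419×9.8×ln(3.184) = 4106.2×1.1583 ≈ 4756 m/s.
Stage 3: m₀ = 1,550 kg, m_f = 1,550 − 1,200 = 350 kg; Δv = 461×9.8×ln(4.429) = 4517.8×1.4881 ≈ 6723 m/s.
Total Δv = 4073 + 4756 + 6723 = 15552 m/s.

Δv ≈ 15600 m/s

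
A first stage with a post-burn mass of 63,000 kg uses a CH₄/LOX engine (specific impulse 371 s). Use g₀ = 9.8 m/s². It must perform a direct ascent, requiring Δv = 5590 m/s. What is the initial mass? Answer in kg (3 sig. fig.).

initial mass ≈ 293000 kg

v_e = Isp · g₀ = 371 × 9.8 = 3635.8 m/s.
By the Tsiolkovsky rocket equation, m₀/m_f = exp(Δv / v_e) = exp(5590 / 3635.8) = exp(1.5375) = 4.6529.
m₀ = m_f × 4.6529 = 63,000 × 4.6529 = 293,133 kg.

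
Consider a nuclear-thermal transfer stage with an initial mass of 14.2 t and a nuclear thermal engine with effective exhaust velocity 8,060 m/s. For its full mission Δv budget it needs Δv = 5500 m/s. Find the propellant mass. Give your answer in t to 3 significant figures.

By the Tsiolkovsky rocket equation, m₀/m_f = exp(Δv / v_e) = exp(5500 / 8060.0) = exp(0.6824) = 1.9786.
m_f = 14.2 / 1.9786 = 7.17679 t, so propellant = m₀ − m_f = 14.2 − 7.17679 = 7.02321 t.

propellant mass ≈ 7.02 t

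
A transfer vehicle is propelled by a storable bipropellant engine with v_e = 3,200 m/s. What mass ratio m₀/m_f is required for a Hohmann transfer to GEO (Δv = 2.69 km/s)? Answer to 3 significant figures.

mass ratio ≈ 2.32

m₀/m_f = exp(Δv / v_e) = exp(2690 / 3200.0) = exp(0.8406) = 2.3178.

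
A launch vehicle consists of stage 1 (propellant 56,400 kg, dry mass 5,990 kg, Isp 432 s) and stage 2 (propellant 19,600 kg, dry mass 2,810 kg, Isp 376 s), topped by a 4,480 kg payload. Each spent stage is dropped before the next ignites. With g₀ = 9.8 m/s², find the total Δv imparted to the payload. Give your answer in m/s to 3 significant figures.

Δv ≈ 9040 m/s

Ignition mass of stage 1 = 56,400+5,990 + 19,600+2,810 + 4,480 = 89,280 kg.
Stage 1: m₀ = 89,280 kg, m_f = 89,280 − 56,400 = 32,880 kg; Δv = 432×9.8×ln(2.715) = 4233.6×0.9989 ≈ 4229 m/s.
Stage 2: m₀ = 26,890 kg, m_f = 26,890 − 19,600 = 7,290 kg; Δv = 376×9.8×ln(3.689) = 3684.8×1.3053 ≈ 4810 m/s.
Total Δv = 4229 + 4810 = 9039 m/s.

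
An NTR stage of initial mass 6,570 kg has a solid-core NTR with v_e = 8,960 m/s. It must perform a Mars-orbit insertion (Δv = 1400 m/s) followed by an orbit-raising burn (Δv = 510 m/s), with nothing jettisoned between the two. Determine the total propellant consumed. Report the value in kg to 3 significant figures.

After the first burn: m = 6570 × exp(−1400/8960.0) = 6570 × 0.85535 = 5,619.65 kg.
After the second burn: m = 5,619.65 × exp(−510/8960.0) = 5,619.65 × 0.94467 = 5,308.71 kg.
Total propellant = m₀ − m_final = 6570 − 5,308.71 = 1,261.29 kg.

total propellant consumed ≈ 1260 kg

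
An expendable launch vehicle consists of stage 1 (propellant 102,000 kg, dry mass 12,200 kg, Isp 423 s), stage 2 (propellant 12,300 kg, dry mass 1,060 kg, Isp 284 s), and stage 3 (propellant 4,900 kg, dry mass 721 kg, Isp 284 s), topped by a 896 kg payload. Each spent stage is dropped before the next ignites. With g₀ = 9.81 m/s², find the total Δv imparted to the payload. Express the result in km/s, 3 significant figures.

Δv ≈ 12.5 km/s

Ignition mass of stage 1 = 102,000+12,200 + 12,300+1,060 + 4,900+721 + 896 = 134,077 kg.
Stage 1: m₀ = 134,077 kg, m_f = 134,077 − 102,000 = 32,077 kg; Δv = 423×9.81×ln(4.18) = 4149.6×1.4303 ≈ 5935 m/s.
Stage 2: m₀ = 19,877 kg, m_f = 19,877 − 12,300 = 7,577 kg; Δv = 284×9.81×ln(2.623) = 2786.0×0.9644 ≈ 2687 m/s.
Stage 3: m₀ = 6,517 kg, m_f = 6,517 − 4,900 = 1,617 kg; Δv = 284×9.81×ln(4.03) = 2786.0×1.3938 ≈ 3883 m/s.
Total Δv = 5935 + 2687 + 3883 = 12505 m/s.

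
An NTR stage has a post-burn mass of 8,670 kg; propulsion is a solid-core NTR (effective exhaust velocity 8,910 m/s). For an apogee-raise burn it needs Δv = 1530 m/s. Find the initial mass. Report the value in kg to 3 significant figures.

initial mass ≈ 10300 kg

By the Tsiolkovsky rocket equation, m₀/m_f = exp(Δv / v_e) = exp(1530 / 8910.0) = exp(0.1717) = 1.1873.
m₀ = m_f × 1.1873 = 8,670 × 1.1873 = 10,293.9 kg.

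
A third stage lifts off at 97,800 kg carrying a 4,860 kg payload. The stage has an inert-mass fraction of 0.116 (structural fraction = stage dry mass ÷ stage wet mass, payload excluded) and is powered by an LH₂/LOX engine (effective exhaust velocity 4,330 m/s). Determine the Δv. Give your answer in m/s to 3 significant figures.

Δv ≈ 7940 m/s

Stage wet mass = m₀ − payload = 97,800 − 4,860 = 92,940 kg.
Stage dry mass = ε × stage wet mass = 0.116 × 92,940 = 10,781 kg.
Burnout mass m_f = stage dry + payload = 10,781 + 4,860 = 15,641 kg.
From the ideal rocket equation, Δv = v_e · ln(97,800/15,641) = 4330.0 × ln(6.253) = 4330.0 × 1.8330 ≈ 7937 m/s.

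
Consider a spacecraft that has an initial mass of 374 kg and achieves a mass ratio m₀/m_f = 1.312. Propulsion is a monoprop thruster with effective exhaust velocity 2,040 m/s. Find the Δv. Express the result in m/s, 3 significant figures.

Rocket equation: Δv = v_e · ln(1.312) = 2040.0 × 0.2716 ≈ 554.0 m/s.

Δv ≈ 554 m/s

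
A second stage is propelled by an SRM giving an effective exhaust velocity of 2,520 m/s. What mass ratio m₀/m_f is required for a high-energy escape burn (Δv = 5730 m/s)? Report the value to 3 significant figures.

mass ratio ≈ 9.72

By the Tsiolkovsky rocket equation, m₀/m_f = exp(Δv / v_e) = exp(5730 / 2520.0) = exp(2.2738) = 9.7163.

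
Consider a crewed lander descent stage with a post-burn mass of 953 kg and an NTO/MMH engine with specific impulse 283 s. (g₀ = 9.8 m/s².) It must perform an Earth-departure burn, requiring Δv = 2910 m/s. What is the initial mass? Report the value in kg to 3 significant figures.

v_e = Isp · g₀ = 283 × 9.8 = 2773.4 m/s.
m₀/m_f = exp(Δv / v_e) = exp(2910 / 2773.4) = exp(1.0493) = 2.8555.
m₀ = m_f × 2.8555 = 953 × 2.8555 = 2,721.29 kg.

initial mass ≈ 2720 kg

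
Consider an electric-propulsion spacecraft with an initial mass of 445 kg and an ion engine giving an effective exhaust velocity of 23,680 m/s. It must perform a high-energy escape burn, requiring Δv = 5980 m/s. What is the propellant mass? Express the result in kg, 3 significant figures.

propellant mass ≈ 99.3 kg

Rocket equation: m₀/m_f = exp(Δv / v_e) = exp(5980 / 23680.0) = exp(0.2525) = 1.2873.
m_f = 445 / 1.2873 = 345.685 kg, so propellant = m₀ − m_f = 445 − 345.685 = 99.315 kg.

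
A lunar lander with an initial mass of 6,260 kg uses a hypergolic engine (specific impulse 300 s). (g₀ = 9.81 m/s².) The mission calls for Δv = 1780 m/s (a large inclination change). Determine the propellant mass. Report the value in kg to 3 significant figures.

propellant mass ≈ 2840 kg

v_e = Isp · g₀ = 300 × 9.81 = 2943.0 m/s.
From the ideal rocket equation, m₀/m_f = exp(Δv / v_e) = exp(1780 / 2943.0) = exp(0.6048) = 1.8309.
m_f = 6,260 / 1.8309 = 3,419.08 kg, so propellant = m₀ − m_f = 6,260 − 3,419.08 = 2,840.92 kg.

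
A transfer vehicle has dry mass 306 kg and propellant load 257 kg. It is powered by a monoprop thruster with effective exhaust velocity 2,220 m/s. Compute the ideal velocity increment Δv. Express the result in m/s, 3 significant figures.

Δv ≈ 1350 m/s

m₀ = m_dry + m_prop = 306 + 257 = 563 kg.
Using Δv = v_e ln(m₀/m_f): Δv = v_e · ln(m₀/m_f) = 2220.0 × ln(1.84) = 2220.0 × 0.6097 ≈ 1353.5 m/s.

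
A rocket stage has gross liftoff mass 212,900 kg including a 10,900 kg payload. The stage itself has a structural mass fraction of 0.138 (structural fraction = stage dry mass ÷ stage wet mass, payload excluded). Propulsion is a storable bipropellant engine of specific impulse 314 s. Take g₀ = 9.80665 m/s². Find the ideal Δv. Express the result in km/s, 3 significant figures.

Δv ≈ 5.24 km/s

Stage wet mass = m₀ − payload = 212,900 − 10,900 = 202,000 kg.
Stage dry mass = ε × stage wet mass = 0.138 × 202,000 = 27,876 kg.
Burnout mass m_f = stage dry + payload = 27,876 + 10,900 = 38,776 kg.
v_e = Isp · g₀ = 314 × 9.80665 = 3079.3 m/s.
Rocket equation: Δv = v_e · ln(212,900/38,776) = 3079.3 × ln(5.491) = 3079.3 × 1.7030 ≈ 5244 m/s.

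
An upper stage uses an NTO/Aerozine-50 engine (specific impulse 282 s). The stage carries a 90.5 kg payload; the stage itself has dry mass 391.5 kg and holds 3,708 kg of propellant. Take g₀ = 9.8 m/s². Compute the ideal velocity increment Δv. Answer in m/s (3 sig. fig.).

v_e = Isp · g₀ = 282 × 9.8 = 2763.6 m/s.
m₀ = payload + dry + propellant = 90.5 + 391.5 + 3,708 = 4,190 kg.
m_f = payload + dry = 90.5 + 391.5 = 482 kg.
Δv = v_e · ln(m₀/m_f) = 2763.6 × ln(8.693) = 2763.6 × 2.1625 ≈ 5976.3 m/s.

Δv ≈ 5980 m/s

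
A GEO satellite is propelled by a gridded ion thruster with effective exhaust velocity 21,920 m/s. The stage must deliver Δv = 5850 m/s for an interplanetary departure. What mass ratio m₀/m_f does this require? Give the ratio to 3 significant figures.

By the Tsiolkovsky rocket equation, m₀/m_f = exp(Δv / v_e) = exp(5850 / 21920.0) = exp(0.2669) = 1.3059.

mass ratio ≈ 1.31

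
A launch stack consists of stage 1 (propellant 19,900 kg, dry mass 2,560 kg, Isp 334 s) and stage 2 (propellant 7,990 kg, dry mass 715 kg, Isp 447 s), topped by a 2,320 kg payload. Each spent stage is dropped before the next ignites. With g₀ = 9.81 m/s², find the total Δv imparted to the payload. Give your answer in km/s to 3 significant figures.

Ignition mass of stage 1 = 19,900+2,560 + 7,990+715 + 2,320 = 33,485 kg.
Stage 1: m₀ = 33,485 kg, m_f = 33,485 − 19,900 = 13,585 kg; Δv = 334×9.81×ln(2.465) = 3276.5×0.9021 ≈ 2956 m/s.
Stage 2: m₀ = 11,025 kg, m_f = 11,025 − 7,990 = 3,035 kg; Δv = 447×9.81×ln(3.633) = 4385.1×1.2900 ≈ 5657 m/s.
Total Δv = 2956 + 5657 = 8613 m/s.

Δv ≈ 8.61 km/s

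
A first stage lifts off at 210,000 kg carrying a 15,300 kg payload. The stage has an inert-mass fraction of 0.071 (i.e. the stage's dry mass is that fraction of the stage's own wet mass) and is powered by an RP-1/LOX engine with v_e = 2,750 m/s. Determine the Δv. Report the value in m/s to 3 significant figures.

Stage wet mass = m₀ − payload = 210,000 − 15,300 = 194,700 kg.
Stage dry mass = ε × stage wet mass = 0.071 × 194,700 = 13,823.7 kg.
Burnout mass m_f = stage dry + payload = 13,823.7 + 15,300 = 29,123.7 kg.
Using Δv = v_e ln(m₀/m_f): Δv = v_e · ln(210,000/29,123.7) = 2750.0 × ln(7.211) = 2750.0 × 1.9756 ≈ 5433 m/s.

Δv ≈ 5430 m/s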